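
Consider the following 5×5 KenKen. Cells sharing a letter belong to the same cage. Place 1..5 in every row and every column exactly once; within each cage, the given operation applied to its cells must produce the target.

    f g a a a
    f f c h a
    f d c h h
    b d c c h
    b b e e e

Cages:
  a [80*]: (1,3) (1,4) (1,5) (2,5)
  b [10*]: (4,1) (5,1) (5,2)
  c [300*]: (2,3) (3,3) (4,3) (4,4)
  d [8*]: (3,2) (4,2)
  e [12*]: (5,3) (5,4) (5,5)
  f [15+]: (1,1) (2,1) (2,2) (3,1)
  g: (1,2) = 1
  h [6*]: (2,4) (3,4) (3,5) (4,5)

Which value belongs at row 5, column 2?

5

Cage g is a single given cell; hence (1,2) = 1.
The 4 cells of cage c must have product 300, so (4,4) = 5.
Cage a has product 80, which forces (2,5) = 2.
Cage h has product 6; hence (2,4) = 1.
The 4 cells of cage h must have product 6, so (3,4) = 2.
Cage a has product 80, which forces (1,3) = 2.
2 is placed in column 4; hence (1,4) = 4.
Cage a needs product 80, leaving (1,5) = 5.
2 is placed in row 3, which forces (3,2) = 4.
Cage d's pair has product 8; hence (4,2) = 2.
Column 2 now contains 2, leaving (5,2) = 5.
Column 4 now contains 4, so (5,4) = 3.
5 is placed in row 1, leaving (1,1) = 3.
Cage f has sum 15; hence (2,1) = 4.
5 is placed in column 2, so (2,2) = 3.
Row 2 already has 3, which forces (2,3) = 5.
Cage f has sum 15, leaving (3,1) = 5.
Column 3 now contains 5, which forces (3,3) = 3.
Row 3 already has 3, which forces (3,5) = 1.
2 is placed in row 4, leaving (4,1) = 1.
Column 3 already has 3, so (4,3) = 4.
1 is placed in column 5; hence (4,5) = 3.
The 3 cells of cage b must have product 10, leaving (5,1) = 2.
Column 3 now contains 4, which forces (5,3) = 1.
1 is placed in column 5, so (5,5) = 4.
Filled in: 3 1 2 4 5 / 4 3 5 1 2 / 5 4 3 2 1 / 1 2 4 5 3 / 2 5 1 3 4.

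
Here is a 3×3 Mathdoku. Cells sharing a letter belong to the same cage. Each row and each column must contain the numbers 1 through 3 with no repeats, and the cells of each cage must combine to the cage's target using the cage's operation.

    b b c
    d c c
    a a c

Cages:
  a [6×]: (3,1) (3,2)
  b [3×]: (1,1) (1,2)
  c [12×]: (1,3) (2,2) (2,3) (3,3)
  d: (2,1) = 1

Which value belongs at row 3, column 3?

Cage d is given, which forces (2,1) = 1.
Cage c needs product 12, leaving (2,2) = 2.
Row 2 now contains 1, leaving (2,3) = 3.
2 is placed in column 2, so (3,2) = 3.
1 is placed in column 1, so (1,1) = 3.
3 is placed in column 2; hence (1,2) = 1.
1 is placed in row 1, which forces (1,3) = 2.
3 is placed in row 3, which forces (3,1) = 2.
2 is placed in column 3; hence (3,3) = 1.
Completed grid: 3 1 2 / 1 2 3 / 2 3 1.

1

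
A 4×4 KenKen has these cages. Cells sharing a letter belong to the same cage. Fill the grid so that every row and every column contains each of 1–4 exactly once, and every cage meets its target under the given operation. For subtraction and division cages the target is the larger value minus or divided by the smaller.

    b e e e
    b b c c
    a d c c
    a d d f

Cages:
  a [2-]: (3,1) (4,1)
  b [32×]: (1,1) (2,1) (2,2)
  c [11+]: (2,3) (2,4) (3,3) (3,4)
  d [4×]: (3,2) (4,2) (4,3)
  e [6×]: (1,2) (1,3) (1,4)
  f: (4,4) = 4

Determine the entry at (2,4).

Cage b has product 32, which forces (1,1) = 4.
Cage b needs product 32, which forces (2,1) = 2.
Cage b needs product 32, so (2,2) = 4.
4 is placed in column 2, so (4,2) = 1.
1 is placed in row 4; hence (4,3) = 2.
Cage f is given, so (4,4) = 4.
Cage c needs sum 11; hence (2,3) = 3.
Cage c has sum 11, which forces (2,4) = 1.
Cage a needs two cells with difference 2, leaving (3,1) = 1.
Column 2 already has 1, so (3,2) = 2.
Cage c has sum 11, which forces (3,3) = 4.
Cage c needs sum 11; hence (3,4) = 3.
1 is placed in row 4; hence (4,1) = 3.
2 is placed in column 2, leaving (1,2) = 3.
Column 3 now contains 3, so (1,3) = 1.
3 is placed in column 4; hence (1,4) = 2.
Filled in: 4 3 1 2 / 2 4 3 1 / 1 2 4 3 / 3 1 2 4.

1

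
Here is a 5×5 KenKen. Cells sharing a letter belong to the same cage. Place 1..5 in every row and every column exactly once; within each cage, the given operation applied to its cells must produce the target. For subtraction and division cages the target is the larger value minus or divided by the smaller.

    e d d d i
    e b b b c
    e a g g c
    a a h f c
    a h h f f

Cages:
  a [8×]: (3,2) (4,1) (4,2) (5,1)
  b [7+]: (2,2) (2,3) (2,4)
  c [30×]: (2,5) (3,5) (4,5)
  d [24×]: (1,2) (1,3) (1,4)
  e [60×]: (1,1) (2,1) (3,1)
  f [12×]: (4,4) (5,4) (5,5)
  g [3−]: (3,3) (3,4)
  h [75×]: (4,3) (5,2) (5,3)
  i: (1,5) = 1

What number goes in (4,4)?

Cage i is given; hence (1,5) = 1.
Cage h has product 75, leaving (4,3) = 5.
The 3 cells of cage h must have product 75, which forces (5,2) = 5.
Cage h needs product 75, leaving (5,3) = 3.
Cage f has product 12; hence (4,4) = 3.
3 is placed in row 4, so (4,5) = 2.
Cage f has product 12, so (5,4) = 1.
Cage f has product 12, so (5,5) = 4.
The 3 cells of cage d must have product 24, leaving (1,2) = 3.
The 4 cells of cage a must have product 8; hence (3,2) = 1.
Row 3 already has 1, leaving (3,3) = 2.
Cage a needs product 8, so (4,1) = 1.
Cage a has product 8; hence (4,2) = 4.
4 is placed in row 5, so (5,1) = 2.
Column 3 already has 2; hence (1,3) = 4.
Cage d has product 24, so (1,4) = 2.
4 is placed in column 2, leaving (2,2) = 2.
The 3 cells of cage b must have sum 7, leaving (2,3) = 1.
Cage b has sum 7, which forces (2,4) = 4.
Cage g's pair has difference 3, which forces (3,4) = 5.
Row 3 already has 5; hence (3,5) = 3.
Row 1 already has 4, leaving (1,1) = 5.
Cage e has product 60, so (2,1) = 3.
Column 5 already has 3, leaving (2,5) = 5.
3 is placed in row 3, leaving (3,1) = 4.
The full grid is 5 3 4 2 1 / 3 2 1 4 5 / 4 1 2 5 3 / 1 4 5 3 2 / 2 5 3 1 4.

3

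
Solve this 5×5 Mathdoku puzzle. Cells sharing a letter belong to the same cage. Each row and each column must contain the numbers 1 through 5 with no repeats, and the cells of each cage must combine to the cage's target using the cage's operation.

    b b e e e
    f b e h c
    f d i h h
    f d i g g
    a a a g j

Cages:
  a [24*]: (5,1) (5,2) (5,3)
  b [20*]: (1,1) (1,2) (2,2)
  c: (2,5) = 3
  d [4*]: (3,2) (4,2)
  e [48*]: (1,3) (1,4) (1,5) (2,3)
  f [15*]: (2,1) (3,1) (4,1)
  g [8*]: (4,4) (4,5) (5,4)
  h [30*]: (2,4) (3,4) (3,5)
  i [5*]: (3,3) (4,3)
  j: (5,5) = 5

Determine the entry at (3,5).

2

Cage c is given, leaving (2,5) = 3.
Cage j is a single given cell; hence (5,5) = 5.
Cage h needs product 30, so (2,4) = 5.
Cage h needs product 30, leaving (3,4) = 3.
Column 5 already has 5, which forces (3,5) = 2.
Cage e needs product 48, so (1,3) = 3.
Row 2 already has 5, leaving (2,1) = 1.
The 3 cells of cage f must have product 15, leaving (3,1) = 5.
5 is placed in row 3; hence (3,3) = 1.
Cage f needs product 15, which forces (4,1) = 3.
Column 3 already has 1, leaving (4,3) = 5.
Cage b has product 20, so (1,1) = 2.
The 3 cells of cage b must have product 20, so (1,2) = 5.
Cage b has product 20, so (2,2) = 2.
Row 2 already has 2, which forces (2,3) = 4.
Row 3 now contains 1, so (3,2) = 4.
Cage d's pair has product 4, so (4,2) = 1.
Row 4 now contains 1, so (4,5) = 4.
Column 1 already has 2; hence (5,1) = 4.
The 3 cells of cage a must have product 24; hence (5,2) = 3.
Column 3 already has 4; hence (5,3) = 2.
2 is placed in row 5, which forces (5,4) = 1.
1 is placed in column 4, which forces (1,4) = 4.
4 is placed in column 5, which forces (1,5) = 1.
Row 4 now contains 4, leaving (4,4) = 2.
Completed grid: 2 5 3 4 1 / 1 2 4 5 3 / 5 4 1 3 2 / 3 1 5 2 4 / 4 3 2 1 5.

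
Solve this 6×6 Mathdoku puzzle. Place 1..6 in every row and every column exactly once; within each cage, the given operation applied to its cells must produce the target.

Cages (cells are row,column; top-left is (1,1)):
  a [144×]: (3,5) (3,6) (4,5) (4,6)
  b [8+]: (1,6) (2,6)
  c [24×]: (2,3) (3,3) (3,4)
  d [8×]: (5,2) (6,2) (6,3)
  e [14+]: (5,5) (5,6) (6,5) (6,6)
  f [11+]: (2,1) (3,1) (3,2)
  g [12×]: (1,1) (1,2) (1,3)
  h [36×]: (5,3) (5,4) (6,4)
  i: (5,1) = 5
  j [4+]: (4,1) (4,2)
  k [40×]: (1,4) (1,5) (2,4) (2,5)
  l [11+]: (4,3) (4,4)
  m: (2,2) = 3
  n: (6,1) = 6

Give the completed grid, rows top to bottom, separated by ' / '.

Cage m is given; hence (2,2) = 3.
Column 2 already has 3; hence (4,2) = 1.
Cage i is a single given cell; hence (5,1) = 5.
N is a freebie, so (6,1) = 6.
Row 4 already has 1, leaving (4,1) = 3.
The 3 cells of cage d must have product 8, which forces (6,3) = 1.
Cage g needs product 12, leaving (1,1) = 1.
The 3 cells of cage f must have sum 11, which forces (3,2) = 5.
Column 2 needs a 6, and only (1,2) is open for it.
Cage g needs product 12, which forces (1,3) = 2.
Row 1 already has 2, leaving (1,6) = 3.
The two cells of cage b must have sum 8, so (2,6) = 5.
In row 2, 6 can only go at (2,3), so (2,3) = 6.
Cage c has product 24; hence (3,3) = 4.
The 3 cells of cage c must have product 24, so (3,4) = 1.
Column 3 now contains 6, which forces (4,3) = 5.
Cage l's pair has sum 11, which forces (4,4) = 6.
Column 3 now contains 6, leaving (5,3) = 3.
6 is placed in column 4, which forces (5,4) = 4.
Column 4 already has 4, which forces (1,4) = 5.
The 4 cells of cage k must have product 40, leaving (1,5) = 4.
Cage f has sum 11, leaving (2,1) = 4.
Column 4 now contains 1, which forces (2,4) = 2.
Cage k has product 40, leaving (2,5) = 1.
Row 3 now contains 4, so (3,1) = 2.
Cage a needs product 144, which forces (3,5) = 3.
The 4 cells of cage a must have product 144, leaving (3,6) = 6.
4 is placed in column 5, so (4,5) = 2.
Row 4 already has 2, which forces (4,6) = 4.
4 is placed in row 5, leaving (5,2) = 2.
2 is placed in column 5, so (5,5) = 6.
Row 5 now contains 2, which forces (5,6) = 1.
The 3 cells of cage d must have product 8, which forces (6,2) = 4.
The 3 cells of cage h must have product 36, so (6,4) = 3.
2 is placed in column 5, which forces (6,5) = 5.
4 is placed in column 6; hence (6,6) = 2.

1 6 2 5 4 3 / 4 3 6 2 1 5 / 2 5 4 1 3 6 / 3 1 5 6 2 4 / 5 2 3 4 6 1 / 6 4 1 3 5 2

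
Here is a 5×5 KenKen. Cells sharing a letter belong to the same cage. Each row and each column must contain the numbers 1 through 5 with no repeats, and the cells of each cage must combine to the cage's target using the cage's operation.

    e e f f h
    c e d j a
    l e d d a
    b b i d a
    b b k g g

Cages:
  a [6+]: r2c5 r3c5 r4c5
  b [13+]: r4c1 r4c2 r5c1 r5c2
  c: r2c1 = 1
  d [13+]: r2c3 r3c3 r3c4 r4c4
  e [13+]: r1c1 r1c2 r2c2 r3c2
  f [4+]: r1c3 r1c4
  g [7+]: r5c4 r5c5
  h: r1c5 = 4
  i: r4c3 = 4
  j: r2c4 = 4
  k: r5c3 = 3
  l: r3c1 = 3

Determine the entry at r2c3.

5

Cage h is given; hence r1c5 = 4.
Cage c is given, which forces r2c1 = 1.
Cage j is a single given cell, so r2c4 = 4.
Cage l is a single given cell; hence r3c1 = 3.
Cage i is a single given cell, leaving r4c3 = 4.
K is a freebie, leaving r5c3 = 3.
Column 3 now contains 3, which forces r1c3 = 1.
The two cells of cage f must have sum 4, so r1c4 = 3.
Row 2 needs a 3, and only r2c5 is open for it.
In row 3, 4 can only go at r3c2, so r3c2 = 4.
Cage e needs sum 13, leaving r1c1 = 2.
Cage e needs sum 13, so r1c2 = 5.
The 4 cells of cage e must have sum 13, which forces r2c2 = 2.
Row 2 now contains 2; hence r2c3 = 5.
5 is placed in column 3; hence r3c3 = 2.
Row 3 now contains 2; hence r3c5 = 1.
2 is placed in column 1; hence r4c1 = 5.
5 is placed in row 4, which forces r4c4 = 1.
Column 5 already has 1, leaving r4c5 = 2.
5 is placed in column 1; hence r5c1 = 4.
2 is placed in column 2; hence r5c2 = 1.
2 is placed in column 5; hence r5c5 = 5.
Row 3 already has 1, leaving r3c4 = 5.
Row 4 already has 1, so r4c2 = 3.
Row 5 now contains 5, which forces r5c4 = 2.
Filled in: 2 5 1 3 4 / 1 2 5 4 3 / 3 4 2 5 1 / 5 3 4 1 2 / 4 1 3 2 5.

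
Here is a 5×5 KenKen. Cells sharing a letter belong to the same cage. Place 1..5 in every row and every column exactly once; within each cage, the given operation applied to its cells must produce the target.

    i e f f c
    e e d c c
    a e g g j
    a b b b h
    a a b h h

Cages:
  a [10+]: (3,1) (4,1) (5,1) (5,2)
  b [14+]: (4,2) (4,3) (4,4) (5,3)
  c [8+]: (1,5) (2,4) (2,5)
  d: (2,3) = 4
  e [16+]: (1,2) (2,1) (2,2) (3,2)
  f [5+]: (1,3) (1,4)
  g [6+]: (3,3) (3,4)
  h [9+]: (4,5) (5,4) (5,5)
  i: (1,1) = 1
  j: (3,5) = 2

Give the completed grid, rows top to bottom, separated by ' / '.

1 5 3 2 4 / 5 2 4 1 3 / 3 4 1 5 2 / 2 3 5 4 1 / 4 1 2 3 5

I is a freebie, leaving (1,1) = 1.
D is a freebie; hence (2,3) = 4.
Cage j is a single given cell, so (3,5) = 2.
4 is placed in row 2, so (2,1) = 5.
The 4 cells of cage e must have sum 16, which forces (2,2) = 2.
Cage a has sum 10, leaving (5,2) = 1.
The 3 cells of cage c must have sum 8, leaving (1,5) = 4.
4 is placed in row 1, which forces (1,2) = 5.
Cage e needs sum 16, so (3,2) = 4.
Column 2 already has 4, leaving (4,2) = 3.
The 3 cells of cage h must have sum 9, leaving (4,5) = 1.
Cage c needs sum 8, leaving (2,4) = 1.
Column 5 already has 1, leaving (2,5) = 3.
Row 3 already has 4; hence (3,1) = 3.
Column 4 now contains 1, leaving (3,4) = 5.
The 4 cells of cage b must have sum 14, leaving (4,4) = 4.
5 is placed in column 4, so (5,4) = 3.
Column 5 already has 3, leaving (5,5) = 5.
Cage f needs two cells with sum 5, which forces (1,3) = 3.
3 is placed in column 4, leaving (1,4) = 2.
Row 3 now contains 5; hence (3,3) = 1.
Row 4 now contains 4, which forces (4,1) = 2.
The 4 cells of cage b must have sum 14, so (4,3) = 5.
Cage a has sum 10, leaving (5,1) = 4.
Row 5 already has 5, so (5,3) = 2.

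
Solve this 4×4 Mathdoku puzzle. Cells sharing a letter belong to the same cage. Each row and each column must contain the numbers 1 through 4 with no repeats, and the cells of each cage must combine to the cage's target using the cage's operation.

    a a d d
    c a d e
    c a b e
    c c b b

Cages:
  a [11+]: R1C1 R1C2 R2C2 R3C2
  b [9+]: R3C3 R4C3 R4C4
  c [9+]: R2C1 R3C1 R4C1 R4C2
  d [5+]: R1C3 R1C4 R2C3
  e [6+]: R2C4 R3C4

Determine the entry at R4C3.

Column 4 needs a 1, and only R1C4 is open for it.
Row 1 already has 1, leaving R1C3 = 3.
The 3 cells of cage d must have sum 5; hence R2C3 = 1.
Cage b has sum 9, which forces R4C4 = 3.
The only place for 3 in row 3 is R3C2.
The 4 cells of cage a must have sum 11, which forces R1C1 = 2.
The 4 cells of cage a must have sum 11, so R1C2 = 4.
Cage a has sum 11, which forces R2C2 = 2.
Row 2 already has 2; hence R2C4 = 4.
Column 4 already has 4, so R3C4 = 2.
2 is placed in column 2, which forces R4C2 = 1.
Row 2 now contains 4, which forces R2C1 = 3.
Cage c has sum 9, leaving R3C1 = 1.
2 is placed in row 3, which forces R3C3 = 4.
1 is placed in row 4, so R4C1 = 4.
Cage b has sum 9; hence R4C3 = 2.
Filled in: 2 4 3 1 / 3 2 1 4 / 1 3 4 2 / 4 1 2 3.

2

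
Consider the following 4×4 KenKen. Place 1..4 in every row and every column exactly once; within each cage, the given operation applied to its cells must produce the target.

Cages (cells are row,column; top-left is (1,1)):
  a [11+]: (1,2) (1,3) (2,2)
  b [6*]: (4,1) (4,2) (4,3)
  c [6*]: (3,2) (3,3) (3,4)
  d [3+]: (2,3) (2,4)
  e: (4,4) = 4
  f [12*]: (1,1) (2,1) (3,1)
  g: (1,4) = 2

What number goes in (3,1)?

The 3 cells of cage a must have sum 11, so (1,2) = 3.
Cage a needs sum 11; hence (1,3) = 4.
G is a freebie, leaving (1,4) = 2.
Cage a needs sum 11, so (2,2) = 4.
2 is placed in column 4, leaving (2,4) = 1.
Column 4 now contains 1, which forces (3,4) = 3.
E is a freebie; hence (4,4) = 4.
Row 1 now contains 4; hence (1,1) = 1.
1 is placed in row 2, which forces (2,1) = 3.
1 is placed in row 2; hence (2,3) = 2.
Cage f needs product 12, leaving (3,1) = 4.
2 is placed in column 3, so (3,3) = 1.
Column 1 now contains 3, so (4,1) = 2.
2 is placed in row 4, which forces (4,2) = 1.
Column 3 now contains 1, which forces (4,3) = 3.
Row 3 now contains 1, leaving (3,2) = 2.
Filled in: 1 3 4 2 / 3 4 2 1 / 4 2 1 3 / 2 1 3 4.

4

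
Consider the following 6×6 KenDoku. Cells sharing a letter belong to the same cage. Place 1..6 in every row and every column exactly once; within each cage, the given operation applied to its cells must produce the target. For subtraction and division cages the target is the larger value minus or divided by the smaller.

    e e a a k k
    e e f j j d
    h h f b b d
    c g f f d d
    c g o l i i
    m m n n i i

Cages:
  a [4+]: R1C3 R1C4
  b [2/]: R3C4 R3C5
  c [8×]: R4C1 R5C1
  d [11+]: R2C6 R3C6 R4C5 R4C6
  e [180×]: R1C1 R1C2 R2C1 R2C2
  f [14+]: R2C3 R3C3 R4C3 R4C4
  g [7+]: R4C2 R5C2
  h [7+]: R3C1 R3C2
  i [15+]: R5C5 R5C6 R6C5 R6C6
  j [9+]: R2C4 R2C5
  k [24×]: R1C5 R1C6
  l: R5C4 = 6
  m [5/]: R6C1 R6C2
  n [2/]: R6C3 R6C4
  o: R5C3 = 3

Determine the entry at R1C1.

5

Cage o is a single given cell; hence R5C3 = 3.
Cage l is given, so R5C4 = 6.
3 is placed in column 3, leaving R1C3 = 1.
Cage a needs two cells with sum 4, which forces R1C4 = 3.
The only place for 5 in column 4 is R2C4.
Row 2 now contains 5, which forces R2C5 = 4.
Column 5 already has 4; hence R1C5 = 6.
The two cells of cage k must have product 24, leaving R1C6 = 4.
Row 2 needs a 1, and only R2C6 is open for it.
The only place for 2 in row 2 is R2C3.
Column 3 already has 2, leaving R6C3 = 4.
The two cells of cage n must have quotient 2; hence R6C4 = 2.
Cage b needs two cells with quotient 2; hence R3C5 = 2.
Column 4 already has 2; hence R4C4 = 1.
Column 4 already has 1, which forces R3C4 = 4.
The 4 cells of cage d must have sum 11, leaving R4C6 = 2.
Column 6 already has 2, leaving R5C6 = 5.
The 4 cells of cage i must have sum 15, which forces R6C5 = 3.
Column 6 already has 5, which forces R6C6 = 6.
Column 6 already has 5, so R3C6 = 3.
Row 4 now contains 2; hence R4C1 = 4.
3 is placed in column 5, which forces R4C5 = 5.
Cage c's pair has product 8; hence R5C1 = 2.
Row 5 now contains 5, which forces R5C5 = 1.
Column 1 now contains 2, which forces R1C1 = 5.
Cage e needs product 180, which forces R1C2 = 2.
The 4 cells of cage f must have sum 14; hence R3C3 = 5.
The two cells of cage g must have sum 7, which forces R4C2 = 3.
Row 4 already has 5, so R4C3 = 6.
Row 5 now contains 1, leaving R5C2 = 4.
5 is placed in column 1; hence R6C1 = 1.
Row 6 now contains 1, so R6C2 = 5.
The 4 cells of cage e must have product 180, so R2C1 = 3.
Column 2 now contains 3, so R2C2 = 6.
Column 1 already has 1; hence R3C1 = 6.
The two cells of cage h must have sum 7, so R3C2 = 1.
The full grid is 5 2 1 3 6 4 / 3 6 2 5 4 1 / 6 1 5 4 2 3 / 4 3 6 1 5 2 / 2 4 3 6 1 5 / 1 5 4 2 3 6.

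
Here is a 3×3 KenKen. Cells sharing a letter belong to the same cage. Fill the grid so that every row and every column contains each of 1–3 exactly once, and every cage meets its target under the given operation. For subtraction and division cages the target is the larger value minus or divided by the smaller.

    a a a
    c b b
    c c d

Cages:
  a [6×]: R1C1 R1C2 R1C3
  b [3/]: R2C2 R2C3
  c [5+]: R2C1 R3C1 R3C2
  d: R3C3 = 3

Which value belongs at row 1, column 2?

1

Cage d is given, which forces R3C3 = 3.
The 3 cells of cage c must have sum 5, leaving R2C1 = 2.
Cage b's pair has quotient 3, so R2C2 = 3.
Column 3 now contains 3, so R2C3 = 1.
Row 3 now contains 3, leaving R3C1 = 1.
Cage c has sum 5, so R3C2 = 2.
Column 1 already has 1; hence R1C1 = 3.
2 is placed in column 2, leaving R1C2 = 1.
1 is placed in column 3, so R1C3 = 2.
Completed grid: 3 1 2 / 2 3 1 / 1 2 3.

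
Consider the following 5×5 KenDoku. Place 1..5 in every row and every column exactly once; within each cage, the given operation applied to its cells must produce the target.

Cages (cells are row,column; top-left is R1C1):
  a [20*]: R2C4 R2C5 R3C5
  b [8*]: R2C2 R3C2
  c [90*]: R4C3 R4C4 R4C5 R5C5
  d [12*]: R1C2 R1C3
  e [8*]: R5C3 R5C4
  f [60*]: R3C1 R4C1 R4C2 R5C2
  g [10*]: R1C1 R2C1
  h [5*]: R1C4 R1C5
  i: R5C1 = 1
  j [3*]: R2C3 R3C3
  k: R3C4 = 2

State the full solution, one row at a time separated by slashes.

2 3 4 5 1 / 5 2 3 1 4 / 3 4 1 2 5 / 4 1 5 3 2 / 1 5 2 4 3

Cage k is given, which forces R3C4 = 2.
Cage i is given; hence R5C1 = 1.
Column 4 now contains 2, so R5C4 = 4.
Cage c needs product 90, which forces R5C5 = 3.
Cage b's pair has product 8, leaving R2C2 = 2.
Row 3 now contains 2; hence R3C2 = 4.
2 is placed in column 2, leaving R5C2 = 5.
Row 5 now contains 4, leaving R5C3 = 2.
The two cells of cage g must have product 10, which forces R1C1 = 2.
Column 2 already has 4; hence R1C2 = 3.
Cage d needs two cells with product 12, which forces R1C3 = 4.
Row 2 now contains 2, leaving R2C1 = 5.
Row 2 now contains 5; hence R2C4 = 1.
Cage a needs product 20; hence R2C5 = 4.
Cage f needs product 60, which forces R3C1 = 3.
3 is placed in row 3, which forces R3C3 = 1.
Row 3 now contains 1, which forces R3C5 = 5.
Cage f has product 60, leaving R4C1 = 4.
The 4 cells of cage f must have product 60, which forces R4C2 = 1.
The 4 cells of cage c must have product 90, leaving R4C5 = 2.
Column 4 already has 1; hence R1C4 = 5.
Column 5 already has 5; hence R1C5 = 1.
Row 2 now contains 1; hence R2C3 = 3.
3 is placed in column 3, which forces R4C3 = 5.
Column 4 now contains 5, which forces R4C4 = 3.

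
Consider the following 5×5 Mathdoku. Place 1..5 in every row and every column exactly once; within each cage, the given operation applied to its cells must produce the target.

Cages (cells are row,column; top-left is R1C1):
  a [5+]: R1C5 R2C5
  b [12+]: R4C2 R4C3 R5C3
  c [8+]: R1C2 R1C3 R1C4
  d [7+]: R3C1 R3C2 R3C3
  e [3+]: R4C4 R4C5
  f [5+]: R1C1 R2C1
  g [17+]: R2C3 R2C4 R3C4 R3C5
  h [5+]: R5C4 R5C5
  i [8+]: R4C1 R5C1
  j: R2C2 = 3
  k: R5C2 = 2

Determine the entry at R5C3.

3

J is a freebie, which forces R2C2 = 3.
Cage k is given, which forces R5C2 = 2.
Column 5 needs a 5, and only R3C5 is open for it.
Row 3 now contains 5, leaving R3C4 = 3.
Column 5 needs a 3, and only R1C5 is open for it.
The two cells of cage a must have sum 5; hence R2C5 = 2.
Column 5 already has 2, which forces R4C5 = 1.
1 is placed in column 5; hence R5C5 = 4.
Row 4 now contains 1, leaving R4C4 = 2.
Row 5 now contains 4, leaving R5C4 = 1.
The 3 cells of cage c must have sum 8; hence R1C2 = 1.
Cage c needs sum 8, which forces R1C3 = 2.
1 is placed in column 4, so R1C4 = 5.
Column 4 now contains 5, which forces R2C4 = 4.
1 is placed in column 2, leaving R3C2 = 4.
Row 3 now contains 4, leaving R3C3 = 1.
Column 2 now contains 4; hence R4C2 = 5.
Row 1 now contains 1, leaving R1C1 = 4.
4 is placed in row 2, so R2C1 = 1.
4 is placed in row 2, which forces R2C3 = 5.
Row 3 now contains 1, which forces R3C1 = 2.
Row 4 already has 5, leaving R4C1 = 3.
Cage b needs sum 12, leaving R4C3 = 4.
The two cells of cage i must have sum 8, leaving R5C1 = 5.
Cage b has sum 12, leaving R5C3 = 3.
The full grid is 4 1 2 5 3 / 1 3 5 4 2 / 2 4 1 3 5 / 3 5 4 2 1 / 5 2 3 1 4.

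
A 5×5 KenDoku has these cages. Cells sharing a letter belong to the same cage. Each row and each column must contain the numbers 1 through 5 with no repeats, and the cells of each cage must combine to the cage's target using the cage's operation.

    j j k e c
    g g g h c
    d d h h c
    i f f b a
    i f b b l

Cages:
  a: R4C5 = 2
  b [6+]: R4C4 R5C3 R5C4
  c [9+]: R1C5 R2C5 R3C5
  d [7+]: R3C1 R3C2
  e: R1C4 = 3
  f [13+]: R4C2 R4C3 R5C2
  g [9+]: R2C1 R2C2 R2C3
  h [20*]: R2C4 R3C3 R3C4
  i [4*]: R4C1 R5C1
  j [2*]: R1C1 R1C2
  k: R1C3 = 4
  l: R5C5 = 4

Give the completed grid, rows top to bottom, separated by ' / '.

Cage k is a single given cell, so R1C3 = 4.
Cage e is given, leaving R1C4 = 3.
Column 3 now contains 4, leaving R4C3 = 5.
Cage a is given, leaving R4C5 = 2.
Cage l is given; hence R5C5 = 4.
Cage i needs two cells with product 4, which forces R4C1 = 4.
Row 4 already has 5, leaving R4C2 = 3.
2 is placed in row 4, leaving R4C4 = 1.
Row 5 already has 4, which forces R5C1 = 1.
Row 5 already has 4, leaving R5C2 = 5.
Cage b has sum 6, so R5C3 = 3.
Cage b has sum 6, which forces R5C4 = 2.
Column 1 now contains 1, which forces R1C1 = 2.
Cage j's pair has product 2, so R1C2 = 1.
1 is placed in row 1; hence R1C5 = 5.
Cage g has sum 9, which forces R2C1 = 3.
Cage g has sum 9, so R2C2 = 4.
Cage g needs sum 9, leaving R2C3 = 2.
Row 2 already has 4, which forces R2C4 = 5.
Row 2 now contains 3, leaving R2C5 = 1.
3 is placed in column 1, so R3C1 = 5.
Column 2 now contains 4, leaving R3C2 = 2.
Cage h has product 20, which forces R3C3 = 1.
Column 4 now contains 5; hence R3C4 = 4.
1 is placed in column 5, leaving R3C5 = 3.

2 1 4 3 5 / 3 4 2 5 1 / 5 2 1 4 3 / 4 3 5 1 2 / 1 5 3 2 4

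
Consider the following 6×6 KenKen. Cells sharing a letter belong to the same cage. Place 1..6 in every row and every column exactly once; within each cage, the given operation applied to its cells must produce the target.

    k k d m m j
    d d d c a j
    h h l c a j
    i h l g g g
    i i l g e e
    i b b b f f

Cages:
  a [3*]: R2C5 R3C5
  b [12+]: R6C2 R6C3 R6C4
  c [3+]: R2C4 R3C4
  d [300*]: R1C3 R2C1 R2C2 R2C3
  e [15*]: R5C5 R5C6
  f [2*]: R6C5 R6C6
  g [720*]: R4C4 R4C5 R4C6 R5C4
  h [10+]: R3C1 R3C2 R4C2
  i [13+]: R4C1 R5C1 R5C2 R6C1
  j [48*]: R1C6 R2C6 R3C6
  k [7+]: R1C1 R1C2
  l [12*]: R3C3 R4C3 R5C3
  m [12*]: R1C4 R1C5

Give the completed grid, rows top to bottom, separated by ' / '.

Cage d has product 300, so R1C3 = 5.
Cage g has product 720; hence R5C4 = 6.
Column 5 needs a 2, and only R6C5 is open for it.
Row 6 now contains 2; hence R6C6 = 1.
In row 6, 6 can only go at R6C1, so R6C1 = 6.
The only place for 1 in row 1 is R1C1.
The two cells of cage k must have sum 7, which forces R1C2 = 6.
In row 1, 2 can only go at R1C6, so R1C6 = 2.
Column 5 needs a 6, and only R4C5 is open for it.
The only place for 4 in column 5 is R1C5.
4 is placed in row 1, leaving R1C4 = 3.
Column 5 needs a 5, and only R5C5 is open for it.
Row 5 already has 5, which forces R5C6 = 3.
Cage i needs sum 13; hence R5C2 = 1.
Row 4 needs a 1, and only R4C3 is open for it.
In row 4, 3 can only go at R4C2, so R4C2 = 3.
Cage b has sum 12, so R6C3 = 3.
Column 3 already has 3, leaving R3C3 = 6.
Row 3 now contains 6; hence R3C6 = 4.
4 is placed in column 6, which forces R4C6 = 5.
Cage l needs product 12; hence R5C3 = 2.
Cage d needs product 300; hence R2C1 = 3.
Cage d needs product 300, so R2C2 = 5.
Column 3 already has 6, so R2C3 = 4.
Row 2 already has 3, so R2C5 = 1.
4 is placed in column 6, which forces R2C6 = 6.
5 is placed in column 2, which forces R3C2 = 2.
Row 3 already has 2, so R3C4 = 1.
Column 5 already has 1; hence R3C5 = 3.
The 4 cells of cage i must have sum 13; hence R4C1 = 2.
Row 4 already has 5, leaving R4C4 = 4.
Row 5 already has 2, so R5C1 = 4.
5 is placed in column 2, so R6C2 = 4.
Column 4 now contains 4, which forces R6C4 = 5.
Row 2 already has 1, which forces R2C4 = 2.
Row 3 already has 2, which forces R3C1 = 5.

1 6 5 3 4 2 / 3 5 4 2 1 6 / 5 2 6 1 3 4 / 2 3 1 4 6 5 / 4 1 2 6 5 3 / 6 4 3 5 2 1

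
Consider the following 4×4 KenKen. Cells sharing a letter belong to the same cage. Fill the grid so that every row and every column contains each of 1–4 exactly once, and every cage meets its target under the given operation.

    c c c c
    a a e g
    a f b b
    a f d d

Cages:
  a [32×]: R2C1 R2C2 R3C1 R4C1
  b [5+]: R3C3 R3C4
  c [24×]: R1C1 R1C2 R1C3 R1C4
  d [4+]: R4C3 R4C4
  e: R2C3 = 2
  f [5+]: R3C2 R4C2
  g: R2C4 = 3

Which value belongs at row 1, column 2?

1

The 4 cells of cage a must have product 32; hence R2C2 = 4.
E is a freebie; hence R2C3 = 2.
Cage g is a single given cell, so R2C4 = 3.
Column 4 now contains 3; hence R4C4 = 1.
Row 2 already has 2; hence R2C1 = 1.
1 is placed in row 4, which forces R4C3 = 3.
Cage f needs two cells with sum 5, leaving R3C2 = 3.
Column 3 already has 3; hence R3C3 = 1.
The two cells of cage b must have sum 5, which forces R3C4 = 4.
3 is placed in row 4, leaving R4C2 = 2.
The 4 cells of cage c must have product 24; hence R1C1 = 3.
Column 2 already has 2, leaving R1C2 = 1.
Column 3 already has 1, which forces R1C3 = 4.
Column 4 now contains 4, leaving R1C4 = 2.
4 is placed in row 3, leaving R3C1 = 2.
2 is placed in row 4; hence R4C1 = 4.
Filled in: 3 1 4 2 / 1 4 2 3 / 2 3 1 4 / 4 2 3 1.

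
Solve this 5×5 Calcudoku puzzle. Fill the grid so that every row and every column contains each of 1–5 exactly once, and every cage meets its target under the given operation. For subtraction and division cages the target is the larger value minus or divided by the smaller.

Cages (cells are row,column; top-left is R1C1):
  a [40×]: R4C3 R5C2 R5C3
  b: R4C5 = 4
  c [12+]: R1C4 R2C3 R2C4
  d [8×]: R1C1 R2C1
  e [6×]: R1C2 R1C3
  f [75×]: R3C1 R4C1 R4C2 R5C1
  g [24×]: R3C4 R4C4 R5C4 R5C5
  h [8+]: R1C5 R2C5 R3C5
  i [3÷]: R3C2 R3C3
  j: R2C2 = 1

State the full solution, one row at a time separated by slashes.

Cage j is given, leaving R2C2 = 1.
Column 2 now contains 1; hence R3C2 = 3.
Row 3 now contains 3, so R3C3 = 1.
Cage f has product 75, so R4C2 = 5.
Cage b is a single given cell, leaving R4C5 = 4.
Column 2 already has 3, which forces R1C2 = 2.
The two cells of cage e must have product 6, leaving R1C3 = 3.
The 3 cells of cage h must have sum 8, which forces R1C5 = 1.
1 is placed in row 3; hence R3C1 = 5.
Row 3 now contains 5, so R3C5 = 2.
4 is placed in row 4, leaving R4C3 = 2.
The 3 cells of cage a must have product 40; hence R5C2 = 4.
Cage a has product 40, leaving R5C3 = 5.
Column 5 now contains 2, which forces R5C5 = 3.
Row 1 now contains 2, so R1C1 = 4.
Cage c needs sum 12, so R1C4 = 5.
Cage d's pair has product 8, so R2C1 = 2.
Column 3 already has 5, so R2C3 = 4.
The 3 cells of cage c must have sum 12, leaving R2C4 = 3.
Column 5 now contains 2; hence R2C5 = 5.
Row 3 already has 2, so R3C4 = 4.
Cage f needs product 75; hence R4C1 = 3.
Cage g has product 24, leaving R4C4 = 1.
3 is placed in row 5, so R5C1 = 1.
The 4 cells of cage g must have product 24, so R5C4 = 2.

4 2 3 5 1 / 2 1 4 3 5 / 5 3 1 4 2 / 3 5 2 1 4 / 1 4 5 2 3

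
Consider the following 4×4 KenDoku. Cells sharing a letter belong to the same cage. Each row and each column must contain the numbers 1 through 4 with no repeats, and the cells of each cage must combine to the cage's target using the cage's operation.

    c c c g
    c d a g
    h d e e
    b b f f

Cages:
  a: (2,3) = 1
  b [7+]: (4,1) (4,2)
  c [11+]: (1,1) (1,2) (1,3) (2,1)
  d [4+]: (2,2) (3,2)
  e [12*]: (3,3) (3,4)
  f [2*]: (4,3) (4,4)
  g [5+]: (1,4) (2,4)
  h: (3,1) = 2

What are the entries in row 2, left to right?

4 3 1 2

Cage a is given, so (2,3) = 1.
H is a freebie, which forces (3,1) = 2.
Column 3 now contains 1, leaving (4,3) = 2.
2 is placed in row 4, leaving (4,4) = 1.
Row 2 already has 1, leaving (2,2) = 3.
Row 2 now contains 3; hence (2,4) = 2.
The two cells of cage d must have sum 4, leaving (3,2) = 1.
3 is placed in column 2, which forces (4,2) = 4.
The 4 cells of cage c must have sum 11, leaving (1,1) = 1.
4 is placed in column 2; hence (1,2) = 2.
Cage c needs sum 11, leaving (1,3) = 4.
2 is placed in column 4, which forces (1,4) = 3.
Row 2 now contains 3, leaving (2,1) = 4.
Column 3 now contains 4, which forces (3,3) = 3.
3 is placed in column 4, leaving (3,4) = 4.
4 is placed in row 4, so (4,1) = 3.
Completed grid: 1 2 4 3 / 4 3 1 2 / 2 1 3 4 / 3 4 2 1.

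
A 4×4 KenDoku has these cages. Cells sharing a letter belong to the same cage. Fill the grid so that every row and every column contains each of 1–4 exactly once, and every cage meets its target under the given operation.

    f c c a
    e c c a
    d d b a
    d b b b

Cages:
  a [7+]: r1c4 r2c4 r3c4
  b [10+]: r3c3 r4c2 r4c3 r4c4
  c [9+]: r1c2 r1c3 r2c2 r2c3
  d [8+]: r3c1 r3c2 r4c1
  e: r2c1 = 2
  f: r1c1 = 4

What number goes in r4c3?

4

Cage f is a single given cell, which forces r1c1 = 4.
Cage e is given, so r2c1 = 2.
The 3 cells of cage d must have sum 8, leaving r3c2 = 4.
Cage a needs sum 7, so r2c4 = 4.
Cage b needs sum 10, which forces r4c3 = 4.
Row 1 needs a 1, and only r1c4 is open for it.
Column 4 already has 1, which forces r3c4 = 2.
Column 4 now contains 2, which forces r4c4 = 3.
Cage d needs sum 8, which forces r3c1 = 3.
Cage b has sum 10, which forces r3c3 = 1.
Row 4 already has 3, which forces r4c1 = 1.
Cage b needs sum 10; hence r4c2 = 2.
Column 2 now contains 2, which forces r1c2 = 3.
Cage c needs sum 9; hence r1c3 = 2.
Cage c needs sum 9; hence r2c2 = 1.
Column 3 now contains 1, leaving r2c3 = 3.
Filled in: 4 3 2 1 / 2 1 3 4 / 3 4 1 2 / 1 2 4 3.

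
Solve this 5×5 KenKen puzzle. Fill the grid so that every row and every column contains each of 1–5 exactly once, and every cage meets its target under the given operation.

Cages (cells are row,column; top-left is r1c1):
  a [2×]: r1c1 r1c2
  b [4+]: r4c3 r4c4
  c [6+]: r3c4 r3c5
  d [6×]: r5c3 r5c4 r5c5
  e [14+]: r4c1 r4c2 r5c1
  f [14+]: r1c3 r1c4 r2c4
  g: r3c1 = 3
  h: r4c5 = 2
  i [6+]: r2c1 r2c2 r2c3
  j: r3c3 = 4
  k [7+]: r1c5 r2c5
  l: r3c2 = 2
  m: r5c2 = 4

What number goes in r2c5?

The 3 cells of cage f must have sum 14; hence r1c3 = 5.
Cage f has sum 14, which forces r1c4 = 4.
The 3 cells of cage f must have sum 14; hence r2c4 = 5.
Cage g is given, leaving r3c1 = 3.
Cage l is given, so r3c2 = 2.
J is a freebie, leaving r3c3 = 4.
2 is placed in row 3; hence r3c4 = 1.
1 is placed in row 3, so r3c5 = 5.
Cage e has sum 14, so r4c1 = 4.
Cage e has sum 14, which forces r4c2 = 5.
Column 4 already has 1, so r4c4 = 3.
Cage h is a single given cell, leaving r4c5 = 2.
Cage e has sum 14, leaving r5c1 = 5.
Cage m is given; hence r5c2 = 4.
3 is placed in column 4, so r5c4 = 2.
The two cells of cage a must have product 2, which forces r1c1 = 2.
Column 2 already has 2; hence r1c2 = 1.
Column 5 now contains 2, which forces r1c5 = 3.
Column 1 already has 2, which forces r2c1 = 1.
1 is placed in column 2, which forces r2c2 = 3.
3 is placed in row 2, which forces r2c3 = 2.
Cage k's pair has sum 7, so r2c5 = 4.
3 is placed in row 4, which forces r4c3 = 1.
Column 3 already has 1, so r5c3 = 3.
Column 5 already has 3, leaving r5c5 = 1.
Completed grid: 2 1 5 4 3 / 1 3 2 5 4 / 3 2 4 1 5 / 4 5 1 3 2 / 5 4 3 2 1.

4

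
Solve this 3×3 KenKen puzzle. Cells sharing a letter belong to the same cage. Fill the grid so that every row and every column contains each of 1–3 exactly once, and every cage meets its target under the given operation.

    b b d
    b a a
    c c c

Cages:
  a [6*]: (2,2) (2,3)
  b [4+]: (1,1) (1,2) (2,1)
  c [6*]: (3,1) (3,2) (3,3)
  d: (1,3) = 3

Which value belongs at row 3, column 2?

2

Cage b has sum 4; hence (1,1) = 2.
The 3 cells of cage b must have sum 4, leaving (1,2) = 1.
Cage d is a single given cell, which forces (1,3) = 3.
The 3 cells of cage b must have sum 4; hence (2,1) = 1.
Column 3 now contains 3, leaving (2,3) = 2.
1 is placed in column 1, which forces (3,1) = 3.
Row 3 already has 3; hence (3,2) = 2.
2 is placed in column 3, so (3,3) = 1.
Row 2 now contains 2, so (2,2) = 3.
Filled in: 2 1 3 / 1 3 2 / 3 2 1.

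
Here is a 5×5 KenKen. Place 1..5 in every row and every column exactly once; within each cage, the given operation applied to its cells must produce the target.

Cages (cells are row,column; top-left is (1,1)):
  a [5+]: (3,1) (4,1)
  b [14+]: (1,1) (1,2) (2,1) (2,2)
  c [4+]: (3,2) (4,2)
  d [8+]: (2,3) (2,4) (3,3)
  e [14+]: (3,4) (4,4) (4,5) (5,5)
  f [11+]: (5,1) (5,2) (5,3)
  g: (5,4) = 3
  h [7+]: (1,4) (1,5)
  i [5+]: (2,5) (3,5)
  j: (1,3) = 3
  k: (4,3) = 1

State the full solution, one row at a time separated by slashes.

1 4 3 2 5 / 4 5 2 1 3 / 3 1 5 4 2 / 2 3 1 5 4 / 5 2 4 3 1

J is a freebie; hence (1,3) = 3.
K is a freebie, which forces (4,3) = 1.
Cage g is given, so (5,4) = 3.
The two cells of cage c must have sum 4, so (3,2) = 1.
1 is placed in row 4, so (4,2) = 3.
Cage a's pair has sum 5, which forces (3,1) = 3.
The two cells of cage a must have sum 5, which forces (4,1) = 2.
Row 4 already has 2, which forces (4,4) = 5.
Row 4 now contains 5; hence (4,5) = 4.
5 is placed in column 4; hence (1,4) = 2.
Cage h needs two cells with sum 7, which forces (1,5) = 5.
2 is placed in column 4; hence (2,4) = 1.
Cage i's pair has sum 5, leaving (2,5) = 3.
Cage e needs sum 14, which forces (3,4) = 4.
Column 5 already has 4; hence (3,5) = 2.
Cage e needs sum 14; hence (5,5) = 1.
The 4 cells of cage b must have sum 14; hence (1,1) = 1.
Row 1 already has 5; hence (1,2) = 4.
1 is placed in row 2, so (2,1) = 4.
Cage b needs sum 14, leaving (2,2) = 5.
The 3 cells of cage d must have sum 8; hence (2,3) = 2.
2 is placed in row 3, which forces (3,3) = 5.
Column 1 already has 4, leaving (5,1) = 5.
5 is placed in column 2, leaving (5,2) = 2.
Column 3 already has 5, so (5,3) = 4.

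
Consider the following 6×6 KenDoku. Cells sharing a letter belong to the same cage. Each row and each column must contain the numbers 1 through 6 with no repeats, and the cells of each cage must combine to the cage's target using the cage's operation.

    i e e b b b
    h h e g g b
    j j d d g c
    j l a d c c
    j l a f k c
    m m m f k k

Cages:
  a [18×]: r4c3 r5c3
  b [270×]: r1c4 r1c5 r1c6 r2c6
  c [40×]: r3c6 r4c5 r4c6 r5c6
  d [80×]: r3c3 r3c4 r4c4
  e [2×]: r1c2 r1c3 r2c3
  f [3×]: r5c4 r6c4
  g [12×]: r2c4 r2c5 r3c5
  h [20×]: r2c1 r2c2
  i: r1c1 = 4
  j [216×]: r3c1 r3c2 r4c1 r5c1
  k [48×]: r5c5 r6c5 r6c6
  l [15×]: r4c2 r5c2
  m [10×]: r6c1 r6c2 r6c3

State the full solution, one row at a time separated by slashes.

4 1 2 6 3 5 / 5 4 1 2 6 3 / 3 6 4 5 1 2 / 2 3 6 4 5 1 / 6 5 3 1 2 4 / 1 2 5 3 4 6

Cage i is a single given cell, leaving r1c1 = 4.
Cage e has product 2; hence r1c2 = 1.
The 3 cells of cage e must have product 2, so r1c3 = 2.
4 is placed in column 1; hence r2c1 = 5.
Row 2 now contains 5, so r2c2 = 4.
The 3 cells of cage e must have product 2, which forces r2c3 = 1.
Cage b needs product 270, leaving r2c6 = 3.
Cage d has product 80; hence r3c3 = 4.
The 3 cells of cage d must have product 80, which forces r3c4 = 5.
The 3 cells of cage d must have product 80, which forces r4c4 = 4.
1 is placed in column 3, which forces r6c3 = 5.
Cage j has product 216, which forces r3c2 = 6.
Cage g has product 12; hence r3c5 = 1.
Row 3 now contains 1, so r3c6 = 2.
The 4 cells of cage c must have product 40, so r5c6 = 4.
The 3 cells of cage m must have product 10, which forces r6c1 = 1.
Row 6 now contains 5, so r6c2 = 2.
Row 6 already has 1, which forces r6c4 = 3.
4 is placed in column 6, leaving r6c6 = 6.
3 is placed in column 4, which forces r1c4 = 6.
Cage b has product 270, leaving r1c5 = 3.
Column 6 already has 6, leaving r1c6 = 5.
Column 4 now contains 6; hence r2c4 = 2.
Row 2 already has 2, so r2c5 = 6.
Row 3 already has 2, so r3c1 = 3.
Cage c needs product 40, leaving r4c5 = 5.
Cage c has product 40, so r4c6 = 1.
3 is placed in column 4; hence r5c4 = 1.
The 3 cells of cage k must have product 48, which forces r5c5 = 2.
6 is placed in row 6, leaving r6c5 = 4.
Cage j has product 216, leaving r4c1 = 2.
Row 4 now contains 5, so r4c2 = 3.
Row 4 now contains 3; hence r4c3 = 6.
Row 5 now contains 2, leaving r5c1 = 6.
Cage l needs two cells with product 15; hence r5c2 = 5.
Column 3 already has 6; hence r5c3 = 3.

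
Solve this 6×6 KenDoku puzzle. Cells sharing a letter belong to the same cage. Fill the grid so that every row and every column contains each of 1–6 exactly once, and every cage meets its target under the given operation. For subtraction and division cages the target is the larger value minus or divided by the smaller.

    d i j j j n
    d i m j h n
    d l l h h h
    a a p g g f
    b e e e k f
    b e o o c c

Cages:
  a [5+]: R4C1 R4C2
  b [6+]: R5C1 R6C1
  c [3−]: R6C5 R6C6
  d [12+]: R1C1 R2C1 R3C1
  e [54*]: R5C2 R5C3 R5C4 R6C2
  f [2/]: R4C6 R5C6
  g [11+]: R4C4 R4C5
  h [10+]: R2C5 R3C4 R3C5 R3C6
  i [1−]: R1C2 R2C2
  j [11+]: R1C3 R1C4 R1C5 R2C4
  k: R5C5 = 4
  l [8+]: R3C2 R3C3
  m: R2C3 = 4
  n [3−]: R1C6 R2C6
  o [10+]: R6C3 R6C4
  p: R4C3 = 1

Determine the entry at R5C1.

Cage m is given, leaving R2C3 = 4.
Cage p is a single given cell, so R4C3 = 1.
Cage k is given; hence R5C5 = 4.
Cage e has product 54, so R6C2 = 3.
Column 3 already has 4, which forces R6C3 = 6.
6 is placed in row 6; hence R6C4 = 4.
Cage a's pair has sum 5; hence R4C1 = 3.
Cage a needs two cells with sum 5, so R4C2 = 2.
6 is placed in column 3, leaving R5C3 = 3.
The two cells of cage l must have sum 8, which forces R3C2 = 6.
Column 3 now contains 3, leaving R3C3 = 2.
Cage f's pair has quotient 2; hence R4C6 = 4.
6 is placed in column 2, which forces R5C2 = 1.
Row 5 now contains 1, leaving R5C4 = 6.
Cage f needs two cells with quotient 2, leaving R5C6 = 2.
Column 6 already has 2, which forces R6C6 = 5.
The two cells of cage i must have difference 1, so R1C2 = 4.
Column 3 already has 2, which forces R1C3 = 5.
6 is placed in column 2, which forces R2C2 = 5.
The 4 cells of cage h must have sum 10, which forces R2C5 = 1.
Column 4 already has 6, leaving R4C4 = 5.
Cage g's pair has sum 11, leaving R4C5 = 6.
Row 5 now contains 1; hence R5C1 = 5.
5 is placed in row 6, leaving R6C1 = 1.
5 is placed in row 6, leaving R6C5 = 2.
Cage j needs sum 11, so R1C4 = 1.
Column 5 now contains 2, leaving R1C5 = 3.
Row 1 now contains 3, so R1C6 = 6.
Cage j needs sum 11; hence R2C4 = 2.
Column 6 now contains 6, which forces R2C6 = 3.
Column 1 already has 1; hence R3C1 = 4.
Column 4 now contains 1, which forces R3C4 = 3.
The 4 cells of cage h must have sum 10, which forces R3C5 = 5.
3 is placed in column 6, so R3C6 = 1.
Row 1 now contains 6; hence R1C1 = 2.
Row 2 now contains 2, which forces R2C1 = 6.
The full grid is 2 4 5 1 3 6 / 6 5 4 2 1 3 / 4 6 2 3 5 1 / 3 2 1 5 6 4 / 5 1 3 6 4 2 / 1 3 6 4 2 5.

5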